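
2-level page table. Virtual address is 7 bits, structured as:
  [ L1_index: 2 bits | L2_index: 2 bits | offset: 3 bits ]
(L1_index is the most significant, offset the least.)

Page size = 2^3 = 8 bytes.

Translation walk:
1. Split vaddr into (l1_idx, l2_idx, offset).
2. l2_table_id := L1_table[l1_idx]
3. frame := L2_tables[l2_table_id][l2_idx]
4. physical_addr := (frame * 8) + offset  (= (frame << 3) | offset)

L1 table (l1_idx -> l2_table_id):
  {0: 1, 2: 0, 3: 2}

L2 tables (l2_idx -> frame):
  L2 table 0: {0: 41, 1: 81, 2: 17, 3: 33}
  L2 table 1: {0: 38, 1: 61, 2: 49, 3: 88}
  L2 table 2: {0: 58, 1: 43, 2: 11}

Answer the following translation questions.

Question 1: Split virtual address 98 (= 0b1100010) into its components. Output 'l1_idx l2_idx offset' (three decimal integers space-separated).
Answer: 3 0 2

Derivation:
vaddr = 98 = 0b1100010
  top 2 bits -> l1_idx = 3
  next 2 bits -> l2_idx = 0
  bottom 3 bits -> offset = 2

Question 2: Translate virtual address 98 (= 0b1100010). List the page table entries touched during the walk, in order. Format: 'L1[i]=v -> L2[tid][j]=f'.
vaddr = 98 = 0b1100010
Split: l1_idx=3, l2_idx=0, offset=2

Answer: L1[3]=2 -> L2[2][0]=58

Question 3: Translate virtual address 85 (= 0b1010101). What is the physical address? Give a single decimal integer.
vaddr = 85 = 0b1010101
Split: l1_idx=2, l2_idx=2, offset=5
L1[2] = 0
L2[0][2] = 17
paddr = 17 * 8 + 5 = 141

Answer: 141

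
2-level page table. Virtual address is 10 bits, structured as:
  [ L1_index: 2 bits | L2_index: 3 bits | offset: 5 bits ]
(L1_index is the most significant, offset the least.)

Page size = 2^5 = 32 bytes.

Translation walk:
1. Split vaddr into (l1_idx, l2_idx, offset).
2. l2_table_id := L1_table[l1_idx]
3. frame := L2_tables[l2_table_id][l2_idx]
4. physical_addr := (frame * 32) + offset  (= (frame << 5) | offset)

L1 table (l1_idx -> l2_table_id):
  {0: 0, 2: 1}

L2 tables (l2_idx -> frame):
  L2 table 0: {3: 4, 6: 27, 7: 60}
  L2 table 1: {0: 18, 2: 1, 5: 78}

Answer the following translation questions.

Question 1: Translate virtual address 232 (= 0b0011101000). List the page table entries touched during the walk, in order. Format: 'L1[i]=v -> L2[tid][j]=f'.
Answer: L1[0]=0 -> L2[0][7]=60

Derivation:
vaddr = 232 = 0b0011101000
Split: l1_idx=0, l2_idx=7, offset=8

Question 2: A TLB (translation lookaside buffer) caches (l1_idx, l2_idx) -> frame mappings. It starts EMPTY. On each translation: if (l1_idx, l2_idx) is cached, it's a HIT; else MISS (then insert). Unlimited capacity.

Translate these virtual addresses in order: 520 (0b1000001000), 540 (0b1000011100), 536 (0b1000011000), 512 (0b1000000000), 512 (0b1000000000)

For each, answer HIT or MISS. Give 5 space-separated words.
Answer: MISS HIT HIT HIT HIT

Derivation:
vaddr=520: (2,0) not in TLB -> MISS, insert
vaddr=540: (2,0) in TLB -> HIT
vaddr=536: (2,0) in TLB -> HIT
vaddr=512: (2,0) in TLB -> HIT
vaddr=512: (2,0) in TLB -> HIT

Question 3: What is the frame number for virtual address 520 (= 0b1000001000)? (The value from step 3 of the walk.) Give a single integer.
Answer: 18

Derivation:
vaddr = 520: l1_idx=2, l2_idx=0
L1[2] = 1; L2[1][0] = 18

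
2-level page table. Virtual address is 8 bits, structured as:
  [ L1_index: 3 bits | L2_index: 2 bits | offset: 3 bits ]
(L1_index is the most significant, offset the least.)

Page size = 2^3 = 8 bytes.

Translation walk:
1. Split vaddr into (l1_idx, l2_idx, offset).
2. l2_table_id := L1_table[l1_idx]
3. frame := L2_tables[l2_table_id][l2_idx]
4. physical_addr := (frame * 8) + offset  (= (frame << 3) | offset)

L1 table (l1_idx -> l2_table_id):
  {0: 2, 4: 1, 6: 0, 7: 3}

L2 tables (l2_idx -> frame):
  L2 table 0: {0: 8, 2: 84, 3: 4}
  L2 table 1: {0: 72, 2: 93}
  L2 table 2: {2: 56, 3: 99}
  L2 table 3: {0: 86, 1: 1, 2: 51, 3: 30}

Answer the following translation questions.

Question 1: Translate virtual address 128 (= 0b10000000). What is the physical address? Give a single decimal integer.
Answer: 576

Derivation:
vaddr = 128 = 0b10000000
Split: l1_idx=4, l2_idx=0, offset=0
L1[4] = 1
L2[1][0] = 72
paddr = 72 * 8 + 0 = 576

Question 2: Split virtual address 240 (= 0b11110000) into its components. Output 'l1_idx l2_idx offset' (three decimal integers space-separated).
Answer: 7 2 0

Derivation:
vaddr = 240 = 0b11110000
  top 3 bits -> l1_idx = 7
  next 2 bits -> l2_idx = 2
  bottom 3 bits -> offset = 0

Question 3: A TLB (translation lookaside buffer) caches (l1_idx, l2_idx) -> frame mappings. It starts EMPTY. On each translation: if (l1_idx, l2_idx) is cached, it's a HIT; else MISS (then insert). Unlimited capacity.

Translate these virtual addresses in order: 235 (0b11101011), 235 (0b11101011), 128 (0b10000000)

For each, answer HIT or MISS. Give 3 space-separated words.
vaddr=235: (7,1) not in TLB -> MISS, insert
vaddr=235: (7,1) in TLB -> HIT
vaddr=128: (4,0) not in TLB -> MISS, insert

Answer: MISS HIT MISS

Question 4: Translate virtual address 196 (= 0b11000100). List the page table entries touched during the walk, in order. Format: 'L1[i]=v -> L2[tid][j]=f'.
Answer: L1[6]=0 -> L2[0][0]=8

Derivation:
vaddr = 196 = 0b11000100
Split: l1_idx=6, l2_idx=0, offset=4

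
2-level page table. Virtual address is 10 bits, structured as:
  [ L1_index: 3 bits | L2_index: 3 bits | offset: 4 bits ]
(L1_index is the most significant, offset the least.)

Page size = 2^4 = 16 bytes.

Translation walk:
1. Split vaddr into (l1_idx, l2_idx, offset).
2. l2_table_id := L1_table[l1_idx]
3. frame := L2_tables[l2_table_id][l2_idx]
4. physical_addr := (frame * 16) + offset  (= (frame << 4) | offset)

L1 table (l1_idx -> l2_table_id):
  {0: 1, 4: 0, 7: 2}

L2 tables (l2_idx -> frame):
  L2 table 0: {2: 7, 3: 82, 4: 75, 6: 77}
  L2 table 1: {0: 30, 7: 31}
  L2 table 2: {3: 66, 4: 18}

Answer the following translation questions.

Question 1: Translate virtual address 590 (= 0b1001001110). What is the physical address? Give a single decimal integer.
vaddr = 590 = 0b1001001110
Split: l1_idx=4, l2_idx=4, offset=14
L1[4] = 0
L2[0][4] = 75
paddr = 75 * 16 + 14 = 1214

Answer: 1214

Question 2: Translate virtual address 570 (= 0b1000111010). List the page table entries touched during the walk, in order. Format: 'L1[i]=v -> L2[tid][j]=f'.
Answer: L1[4]=0 -> L2[0][3]=82

Derivation:
vaddr = 570 = 0b1000111010
Split: l1_idx=4, l2_idx=3, offset=10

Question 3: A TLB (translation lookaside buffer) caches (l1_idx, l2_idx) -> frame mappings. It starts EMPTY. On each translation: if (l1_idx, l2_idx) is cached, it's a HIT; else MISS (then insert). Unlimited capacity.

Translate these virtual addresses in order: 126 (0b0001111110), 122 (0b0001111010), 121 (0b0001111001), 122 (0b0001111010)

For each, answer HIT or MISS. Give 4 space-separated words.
Answer: MISS HIT HIT HIT

Derivation:
vaddr=126: (0,7) not in TLB -> MISS, insert
vaddr=122: (0,7) in TLB -> HIT
vaddr=121: (0,7) in TLB -> HIT
vaddr=122: (0,7) in TLB -> HIT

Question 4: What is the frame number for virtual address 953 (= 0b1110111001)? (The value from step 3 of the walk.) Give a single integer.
vaddr = 953: l1_idx=7, l2_idx=3
L1[7] = 2; L2[2][3] = 66

Answer: 66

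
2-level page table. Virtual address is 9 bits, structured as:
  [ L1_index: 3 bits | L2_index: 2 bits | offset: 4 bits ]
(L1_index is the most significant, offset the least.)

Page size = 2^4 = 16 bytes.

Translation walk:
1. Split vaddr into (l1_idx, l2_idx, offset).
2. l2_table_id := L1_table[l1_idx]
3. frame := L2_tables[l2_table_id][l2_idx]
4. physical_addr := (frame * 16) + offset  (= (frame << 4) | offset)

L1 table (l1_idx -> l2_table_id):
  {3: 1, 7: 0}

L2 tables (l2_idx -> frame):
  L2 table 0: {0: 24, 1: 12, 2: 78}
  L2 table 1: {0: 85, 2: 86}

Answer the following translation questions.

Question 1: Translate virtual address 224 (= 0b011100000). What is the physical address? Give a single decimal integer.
vaddr = 224 = 0b011100000
Split: l1_idx=3, l2_idx=2, offset=0
L1[3] = 1
L2[1][2] = 86
paddr = 86 * 16 + 0 = 1376

Answer: 1376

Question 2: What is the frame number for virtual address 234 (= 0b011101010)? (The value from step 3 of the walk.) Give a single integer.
vaddr = 234: l1_idx=3, l2_idx=2
L1[3] = 1; L2[1][2] = 86

Answer: 86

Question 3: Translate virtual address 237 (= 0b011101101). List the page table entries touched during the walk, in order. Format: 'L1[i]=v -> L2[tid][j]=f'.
vaddr = 237 = 0b011101101
Split: l1_idx=3, l2_idx=2, offset=13

Answer: L1[3]=1 -> L2[1][2]=86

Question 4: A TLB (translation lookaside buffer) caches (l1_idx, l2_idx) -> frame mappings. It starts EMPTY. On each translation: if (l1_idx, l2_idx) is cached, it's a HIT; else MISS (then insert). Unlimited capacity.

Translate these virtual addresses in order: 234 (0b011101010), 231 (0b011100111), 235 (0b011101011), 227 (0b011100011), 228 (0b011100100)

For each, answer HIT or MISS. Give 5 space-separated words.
vaddr=234: (3,2) not in TLB -> MISS, insert
vaddr=231: (3,2) in TLB -> HIT
vaddr=235: (3,2) in TLB -> HIT
vaddr=227: (3,2) in TLB -> HIT
vaddr=228: (3,2) in TLB -> HIT

Answer: MISS HIT HIT HIT HIT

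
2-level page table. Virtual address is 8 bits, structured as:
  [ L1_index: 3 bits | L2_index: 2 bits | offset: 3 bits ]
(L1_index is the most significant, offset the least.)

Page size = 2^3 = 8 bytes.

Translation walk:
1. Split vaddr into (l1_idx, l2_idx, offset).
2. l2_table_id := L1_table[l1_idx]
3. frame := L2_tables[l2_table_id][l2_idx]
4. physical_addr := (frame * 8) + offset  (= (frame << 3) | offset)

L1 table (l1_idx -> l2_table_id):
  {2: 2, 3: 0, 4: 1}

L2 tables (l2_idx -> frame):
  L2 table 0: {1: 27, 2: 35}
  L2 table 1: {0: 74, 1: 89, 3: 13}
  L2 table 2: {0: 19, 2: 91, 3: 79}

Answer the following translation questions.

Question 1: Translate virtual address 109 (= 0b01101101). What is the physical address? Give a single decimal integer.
Answer: 221

Derivation:
vaddr = 109 = 0b01101101
Split: l1_idx=3, l2_idx=1, offset=5
L1[3] = 0
L2[0][1] = 27
paddr = 27 * 8 + 5 = 221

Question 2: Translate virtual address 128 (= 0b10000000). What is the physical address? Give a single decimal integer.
vaddr = 128 = 0b10000000
Split: l1_idx=4, l2_idx=0, offset=0
L1[4] = 1
L2[1][0] = 74
paddr = 74 * 8 + 0 = 592

Answer: 592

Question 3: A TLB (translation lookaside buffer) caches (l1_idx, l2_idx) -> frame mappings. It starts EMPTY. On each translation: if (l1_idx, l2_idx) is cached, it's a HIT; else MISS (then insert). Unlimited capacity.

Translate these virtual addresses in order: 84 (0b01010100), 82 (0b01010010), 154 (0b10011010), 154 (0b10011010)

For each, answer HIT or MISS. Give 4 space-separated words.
vaddr=84: (2,2) not in TLB -> MISS, insert
vaddr=82: (2,2) in TLB -> HIT
vaddr=154: (4,3) not in TLB -> MISS, insert
vaddr=154: (4,3) in TLB -> HIT

Answer: MISS HIT MISS HIT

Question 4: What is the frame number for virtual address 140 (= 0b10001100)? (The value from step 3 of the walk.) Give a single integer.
vaddr = 140: l1_idx=4, l2_idx=1
L1[4] = 1; L2[1][1] = 89

Answer: 89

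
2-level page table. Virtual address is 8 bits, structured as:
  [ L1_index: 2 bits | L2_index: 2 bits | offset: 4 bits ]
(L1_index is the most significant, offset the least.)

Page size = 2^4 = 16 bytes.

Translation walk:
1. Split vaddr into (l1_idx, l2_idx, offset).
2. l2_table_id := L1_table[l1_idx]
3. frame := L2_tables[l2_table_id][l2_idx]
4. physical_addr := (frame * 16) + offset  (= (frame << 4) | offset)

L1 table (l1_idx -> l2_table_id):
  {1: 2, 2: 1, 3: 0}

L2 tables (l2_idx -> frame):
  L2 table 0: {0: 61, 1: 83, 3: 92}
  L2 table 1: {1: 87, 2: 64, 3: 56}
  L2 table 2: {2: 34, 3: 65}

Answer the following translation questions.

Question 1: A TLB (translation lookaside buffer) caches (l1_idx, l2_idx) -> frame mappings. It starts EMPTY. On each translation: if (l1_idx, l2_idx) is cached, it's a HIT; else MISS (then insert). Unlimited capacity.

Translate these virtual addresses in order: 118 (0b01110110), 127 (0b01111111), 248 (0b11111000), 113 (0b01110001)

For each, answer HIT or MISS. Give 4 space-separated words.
vaddr=118: (1,3) not in TLB -> MISS, insert
vaddr=127: (1,3) in TLB -> HIT
vaddr=248: (3,3) not in TLB -> MISS, insert
vaddr=113: (1,3) in TLB -> HIT

Answer: MISS HIT MISS HIT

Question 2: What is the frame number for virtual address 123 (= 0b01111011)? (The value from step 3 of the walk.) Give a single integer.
Answer: 65

Derivation:
vaddr = 123: l1_idx=1, l2_idx=3
L1[1] = 2; L2[2][3] = 65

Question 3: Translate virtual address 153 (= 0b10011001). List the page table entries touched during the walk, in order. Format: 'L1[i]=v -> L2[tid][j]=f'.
vaddr = 153 = 0b10011001
Split: l1_idx=2, l2_idx=1, offset=9

Answer: L1[2]=1 -> L2[1][1]=87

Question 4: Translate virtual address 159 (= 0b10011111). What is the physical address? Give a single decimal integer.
Answer: 1407

Derivation:
vaddr = 159 = 0b10011111
Split: l1_idx=2, l2_idx=1, offset=15
L1[2] = 1
L2[1][1] = 87
paddr = 87 * 16 + 15 = 1407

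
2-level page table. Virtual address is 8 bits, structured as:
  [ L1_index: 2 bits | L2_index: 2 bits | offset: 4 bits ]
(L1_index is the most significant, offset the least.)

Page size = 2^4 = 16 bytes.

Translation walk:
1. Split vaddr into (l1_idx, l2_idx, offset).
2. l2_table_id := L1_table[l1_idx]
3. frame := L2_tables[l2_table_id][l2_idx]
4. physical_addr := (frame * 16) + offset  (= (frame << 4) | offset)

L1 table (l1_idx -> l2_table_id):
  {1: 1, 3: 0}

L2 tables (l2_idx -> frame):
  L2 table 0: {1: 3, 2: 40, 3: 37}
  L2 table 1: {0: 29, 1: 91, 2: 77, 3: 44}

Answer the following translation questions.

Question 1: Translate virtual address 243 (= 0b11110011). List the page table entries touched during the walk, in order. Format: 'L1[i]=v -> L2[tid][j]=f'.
vaddr = 243 = 0b11110011
Split: l1_idx=3, l2_idx=3, offset=3

Answer: L1[3]=0 -> L2[0][3]=37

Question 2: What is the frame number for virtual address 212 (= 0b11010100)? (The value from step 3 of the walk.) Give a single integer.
vaddr = 212: l1_idx=3, l2_idx=1
L1[3] = 0; L2[0][1] = 3

Answer: 3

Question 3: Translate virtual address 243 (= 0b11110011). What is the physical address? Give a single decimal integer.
vaddr = 243 = 0b11110011
Split: l1_idx=3, l2_idx=3, offset=3
L1[3] = 0
L2[0][3] = 37
paddr = 37 * 16 + 3 = 595

Answer: 595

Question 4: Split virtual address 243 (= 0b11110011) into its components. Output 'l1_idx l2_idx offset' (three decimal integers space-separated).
vaddr = 243 = 0b11110011
  top 2 bits -> l1_idx = 3
  next 2 bits -> l2_idx = 3
  bottom 4 bits -> offset = 3

Answer: 3 3 3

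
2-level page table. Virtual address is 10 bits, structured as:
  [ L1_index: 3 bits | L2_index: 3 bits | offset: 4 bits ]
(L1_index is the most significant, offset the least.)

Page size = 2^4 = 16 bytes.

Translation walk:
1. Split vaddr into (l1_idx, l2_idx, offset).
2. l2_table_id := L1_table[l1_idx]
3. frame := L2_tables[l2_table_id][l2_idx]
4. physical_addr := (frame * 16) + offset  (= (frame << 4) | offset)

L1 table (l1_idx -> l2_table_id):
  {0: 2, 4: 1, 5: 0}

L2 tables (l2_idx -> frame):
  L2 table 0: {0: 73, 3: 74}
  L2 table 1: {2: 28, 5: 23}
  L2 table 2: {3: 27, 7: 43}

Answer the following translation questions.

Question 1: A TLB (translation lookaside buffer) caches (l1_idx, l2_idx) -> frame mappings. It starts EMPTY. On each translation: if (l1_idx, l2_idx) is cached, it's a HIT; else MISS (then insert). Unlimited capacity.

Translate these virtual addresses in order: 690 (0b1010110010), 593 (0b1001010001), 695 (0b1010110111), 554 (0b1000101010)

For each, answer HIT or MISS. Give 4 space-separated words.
Answer: MISS MISS HIT MISS

Derivation:
vaddr=690: (5,3) not in TLB -> MISS, insert
vaddr=593: (4,5) not in TLB -> MISS, insert
vaddr=695: (5,3) in TLB -> HIT
vaddr=554: (4,2) not in TLB -> MISS, insert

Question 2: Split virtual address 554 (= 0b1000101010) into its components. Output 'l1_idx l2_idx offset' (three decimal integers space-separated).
Answer: 4 2 10

Derivation:
vaddr = 554 = 0b1000101010
  top 3 bits -> l1_idx = 4
  next 3 bits -> l2_idx = 2
  bottom 4 bits -> offset = 10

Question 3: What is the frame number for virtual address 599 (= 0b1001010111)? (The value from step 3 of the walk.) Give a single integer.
Answer: 23

Derivation:
vaddr = 599: l1_idx=4, l2_idx=5
L1[4] = 1; L2[1][5] = 23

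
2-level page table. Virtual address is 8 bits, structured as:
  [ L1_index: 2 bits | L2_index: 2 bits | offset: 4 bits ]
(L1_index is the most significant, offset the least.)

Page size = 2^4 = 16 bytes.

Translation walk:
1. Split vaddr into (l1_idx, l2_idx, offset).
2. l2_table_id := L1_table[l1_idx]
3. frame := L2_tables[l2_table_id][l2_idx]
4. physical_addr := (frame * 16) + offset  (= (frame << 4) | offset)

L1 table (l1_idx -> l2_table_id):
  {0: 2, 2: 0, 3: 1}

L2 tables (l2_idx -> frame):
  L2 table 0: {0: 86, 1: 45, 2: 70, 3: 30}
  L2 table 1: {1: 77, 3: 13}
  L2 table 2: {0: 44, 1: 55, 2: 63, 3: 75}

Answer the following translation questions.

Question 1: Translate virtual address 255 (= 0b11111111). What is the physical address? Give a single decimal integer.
vaddr = 255 = 0b11111111
Split: l1_idx=3, l2_idx=3, offset=15
L1[3] = 1
L2[1][3] = 13
paddr = 13 * 16 + 15 = 223

Answer: 223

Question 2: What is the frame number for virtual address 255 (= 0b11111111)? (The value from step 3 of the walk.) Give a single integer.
Answer: 13

Derivation:
vaddr = 255: l1_idx=3, l2_idx=3
L1[3] = 1; L2[1][3] = 13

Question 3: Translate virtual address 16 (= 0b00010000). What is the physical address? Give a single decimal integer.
Answer: 880

Derivation:
vaddr = 16 = 0b00010000
Split: l1_idx=0, l2_idx=1, offset=0
L1[0] = 2
L2[2][1] = 55
paddr = 55 * 16 + 0 = 880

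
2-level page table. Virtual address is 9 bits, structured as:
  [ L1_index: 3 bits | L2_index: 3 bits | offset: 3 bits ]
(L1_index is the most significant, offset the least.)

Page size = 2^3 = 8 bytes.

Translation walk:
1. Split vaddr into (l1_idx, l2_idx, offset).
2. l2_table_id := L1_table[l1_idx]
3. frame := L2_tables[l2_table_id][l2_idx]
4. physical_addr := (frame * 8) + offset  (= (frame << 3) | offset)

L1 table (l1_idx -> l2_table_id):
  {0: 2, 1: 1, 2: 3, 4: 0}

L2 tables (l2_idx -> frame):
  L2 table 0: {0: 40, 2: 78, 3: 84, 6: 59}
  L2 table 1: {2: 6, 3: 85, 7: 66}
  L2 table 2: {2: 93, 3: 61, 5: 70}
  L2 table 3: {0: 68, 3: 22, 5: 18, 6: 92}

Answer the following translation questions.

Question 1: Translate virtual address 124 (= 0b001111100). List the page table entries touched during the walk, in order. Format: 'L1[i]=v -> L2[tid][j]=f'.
vaddr = 124 = 0b001111100
Split: l1_idx=1, l2_idx=7, offset=4

Answer: L1[1]=1 -> L2[1][7]=66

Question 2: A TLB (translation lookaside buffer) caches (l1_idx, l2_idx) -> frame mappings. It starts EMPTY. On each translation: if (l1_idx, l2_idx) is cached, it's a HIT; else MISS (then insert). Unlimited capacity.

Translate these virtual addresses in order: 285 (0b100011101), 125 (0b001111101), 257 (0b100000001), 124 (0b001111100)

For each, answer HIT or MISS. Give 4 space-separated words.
Answer: MISS MISS MISS HIT

Derivation:
vaddr=285: (4,3) not in TLB -> MISS, insert
vaddr=125: (1,7) not in TLB -> MISS, insert
vaddr=257: (4,0) not in TLB -> MISS, insert
vaddr=124: (1,7) in TLB -> HIT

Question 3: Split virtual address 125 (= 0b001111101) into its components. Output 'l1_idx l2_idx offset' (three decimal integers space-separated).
vaddr = 125 = 0b001111101
  top 3 bits -> l1_idx = 1
  next 3 bits -> l2_idx = 7
  bottom 3 bits -> offset = 5

Answer: 1 7 5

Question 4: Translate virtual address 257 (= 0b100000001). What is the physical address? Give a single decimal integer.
vaddr = 257 = 0b100000001
Split: l1_idx=4, l2_idx=0, offset=1
L1[4] = 0
L2[0][0] = 40
paddr = 40 * 8 + 1 = 321

Answer: 321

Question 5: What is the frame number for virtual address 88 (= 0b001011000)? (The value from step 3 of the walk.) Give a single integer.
vaddr = 88: l1_idx=1, l2_idx=3
L1[1] = 1; L2[1][3] = 85

Answer: 85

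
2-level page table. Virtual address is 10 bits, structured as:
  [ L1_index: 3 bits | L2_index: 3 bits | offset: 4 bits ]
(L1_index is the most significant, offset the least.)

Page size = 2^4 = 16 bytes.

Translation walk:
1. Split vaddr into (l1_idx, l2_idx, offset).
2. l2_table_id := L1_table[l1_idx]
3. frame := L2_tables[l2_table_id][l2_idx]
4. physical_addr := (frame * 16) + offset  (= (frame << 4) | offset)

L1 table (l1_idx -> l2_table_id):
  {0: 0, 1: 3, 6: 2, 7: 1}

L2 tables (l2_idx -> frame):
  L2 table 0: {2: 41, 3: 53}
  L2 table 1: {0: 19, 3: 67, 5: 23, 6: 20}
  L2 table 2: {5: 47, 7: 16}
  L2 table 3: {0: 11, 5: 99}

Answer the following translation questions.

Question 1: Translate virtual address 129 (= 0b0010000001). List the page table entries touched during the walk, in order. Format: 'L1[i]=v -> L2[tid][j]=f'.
Answer: L1[1]=3 -> L2[3][0]=11

Derivation:
vaddr = 129 = 0b0010000001
Split: l1_idx=1, l2_idx=0, offset=1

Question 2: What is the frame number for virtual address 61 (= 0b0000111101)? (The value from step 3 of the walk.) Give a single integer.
Answer: 53

Derivation:
vaddr = 61: l1_idx=0, l2_idx=3
L1[0] = 0; L2[0][3] = 53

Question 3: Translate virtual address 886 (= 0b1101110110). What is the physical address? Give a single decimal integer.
Answer: 262

Derivation:
vaddr = 886 = 0b1101110110
Split: l1_idx=6, l2_idx=7, offset=6
L1[6] = 2
L2[2][7] = 16
paddr = 16 * 16 + 6 = 262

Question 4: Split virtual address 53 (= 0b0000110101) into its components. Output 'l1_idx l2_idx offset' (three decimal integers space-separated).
Answer: 0 3 5

Derivation:
vaddr = 53 = 0b0000110101
  top 3 bits -> l1_idx = 0
  next 3 bits -> l2_idx = 3
  bottom 4 bits -> offset = 5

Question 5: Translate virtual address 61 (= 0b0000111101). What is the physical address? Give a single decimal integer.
vaddr = 61 = 0b0000111101
Split: l1_idx=0, l2_idx=3, offset=13
L1[0] = 0
L2[0][3] = 53
paddr = 53 * 16 + 13 = 861

Answer: 861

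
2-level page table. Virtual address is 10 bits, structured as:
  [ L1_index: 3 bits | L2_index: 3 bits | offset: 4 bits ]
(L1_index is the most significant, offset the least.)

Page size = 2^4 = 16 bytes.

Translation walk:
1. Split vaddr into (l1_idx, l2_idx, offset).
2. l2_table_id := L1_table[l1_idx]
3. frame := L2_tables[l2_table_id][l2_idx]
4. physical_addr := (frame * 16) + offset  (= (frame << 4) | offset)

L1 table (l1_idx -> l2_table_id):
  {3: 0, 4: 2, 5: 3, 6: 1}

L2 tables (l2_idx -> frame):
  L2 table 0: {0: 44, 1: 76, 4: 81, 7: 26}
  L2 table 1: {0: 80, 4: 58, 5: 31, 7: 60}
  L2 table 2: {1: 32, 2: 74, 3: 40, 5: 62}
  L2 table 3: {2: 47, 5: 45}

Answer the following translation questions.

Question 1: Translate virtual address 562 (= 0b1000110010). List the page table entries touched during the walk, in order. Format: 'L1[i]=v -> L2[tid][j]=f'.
Answer: L1[4]=2 -> L2[2][3]=40

Derivation:
vaddr = 562 = 0b1000110010
Split: l1_idx=4, l2_idx=3, offset=2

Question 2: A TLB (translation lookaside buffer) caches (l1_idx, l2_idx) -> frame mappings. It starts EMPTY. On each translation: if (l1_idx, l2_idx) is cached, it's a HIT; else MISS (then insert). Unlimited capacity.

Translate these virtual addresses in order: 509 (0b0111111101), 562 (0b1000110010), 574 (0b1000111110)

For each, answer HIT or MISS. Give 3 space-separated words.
vaddr=509: (3,7) not in TLB -> MISS, insert
vaddr=562: (4,3) not in TLB -> MISS, insert
vaddr=574: (4,3) in TLB -> HIT

Answer: MISS MISS HIT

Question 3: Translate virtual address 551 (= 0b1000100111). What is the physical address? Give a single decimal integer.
Answer: 1191

Derivation:
vaddr = 551 = 0b1000100111
Split: l1_idx=4, l2_idx=2, offset=7
L1[4] = 2
L2[2][2] = 74
paddr = 74 * 16 + 7 = 1191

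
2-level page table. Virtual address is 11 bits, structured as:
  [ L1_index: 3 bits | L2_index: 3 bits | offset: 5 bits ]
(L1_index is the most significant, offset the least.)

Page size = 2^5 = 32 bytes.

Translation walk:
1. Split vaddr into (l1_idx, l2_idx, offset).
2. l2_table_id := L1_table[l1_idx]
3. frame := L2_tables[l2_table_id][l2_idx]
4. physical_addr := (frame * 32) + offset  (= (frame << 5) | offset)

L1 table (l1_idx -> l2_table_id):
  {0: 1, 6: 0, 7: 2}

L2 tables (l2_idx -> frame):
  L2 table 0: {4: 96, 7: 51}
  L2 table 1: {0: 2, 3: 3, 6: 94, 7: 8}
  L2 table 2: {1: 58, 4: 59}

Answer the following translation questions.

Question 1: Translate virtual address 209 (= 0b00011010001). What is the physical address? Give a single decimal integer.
vaddr = 209 = 0b00011010001
Split: l1_idx=0, l2_idx=6, offset=17
L1[0] = 1
L2[1][6] = 94
paddr = 94 * 32 + 17 = 3025

Answer: 3025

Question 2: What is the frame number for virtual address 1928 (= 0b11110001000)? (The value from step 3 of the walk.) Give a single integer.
Answer: 59

Derivation:
vaddr = 1928: l1_idx=7, l2_idx=4
L1[7] = 2; L2[2][4] = 59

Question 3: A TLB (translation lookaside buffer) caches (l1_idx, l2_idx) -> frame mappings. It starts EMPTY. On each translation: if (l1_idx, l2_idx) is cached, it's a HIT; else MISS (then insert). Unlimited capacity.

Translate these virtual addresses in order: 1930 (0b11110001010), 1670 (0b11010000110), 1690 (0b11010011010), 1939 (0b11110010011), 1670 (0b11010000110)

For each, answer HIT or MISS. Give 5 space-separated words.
vaddr=1930: (7,4) not in TLB -> MISS, insert
vaddr=1670: (6,4) not in TLB -> MISS, insert
vaddr=1690: (6,4) in TLB -> HIT
vaddr=1939: (7,4) in TLB -> HIT
vaddr=1670: (6,4) in TLB -> HIT

Answer: MISS MISS HIT HIT HIT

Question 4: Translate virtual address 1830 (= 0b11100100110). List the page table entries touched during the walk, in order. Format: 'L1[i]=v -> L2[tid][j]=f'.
vaddr = 1830 = 0b11100100110
Split: l1_idx=7, l2_idx=1, offset=6

Answer: L1[7]=2 -> L2[2][1]=58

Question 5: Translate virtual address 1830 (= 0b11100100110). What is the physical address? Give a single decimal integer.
vaddr = 1830 = 0b11100100110
Split: l1_idx=7, l2_idx=1, offset=6
L1[7] = 2
L2[2][1] = 58
paddr = 58 * 32 + 6 = 1862

Answer: 1862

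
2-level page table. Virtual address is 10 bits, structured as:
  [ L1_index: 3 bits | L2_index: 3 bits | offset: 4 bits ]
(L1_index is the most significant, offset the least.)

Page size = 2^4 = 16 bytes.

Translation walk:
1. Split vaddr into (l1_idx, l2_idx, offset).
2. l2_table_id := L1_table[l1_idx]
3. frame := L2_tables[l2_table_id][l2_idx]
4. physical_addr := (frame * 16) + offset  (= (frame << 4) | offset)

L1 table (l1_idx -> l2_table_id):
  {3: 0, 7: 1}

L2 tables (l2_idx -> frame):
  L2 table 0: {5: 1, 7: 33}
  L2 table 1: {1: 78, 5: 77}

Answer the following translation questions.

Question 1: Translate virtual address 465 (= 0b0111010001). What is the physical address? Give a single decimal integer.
vaddr = 465 = 0b0111010001
Split: l1_idx=3, l2_idx=5, offset=1
L1[3] = 0
L2[0][5] = 1
paddr = 1 * 16 + 1 = 17

Answer: 17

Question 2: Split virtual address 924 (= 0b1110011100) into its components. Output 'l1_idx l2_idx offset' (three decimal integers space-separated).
vaddr = 924 = 0b1110011100
  top 3 bits -> l1_idx = 7
  next 3 bits -> l2_idx = 1
  bottom 4 bits -> offset = 12

Answer: 7 1 12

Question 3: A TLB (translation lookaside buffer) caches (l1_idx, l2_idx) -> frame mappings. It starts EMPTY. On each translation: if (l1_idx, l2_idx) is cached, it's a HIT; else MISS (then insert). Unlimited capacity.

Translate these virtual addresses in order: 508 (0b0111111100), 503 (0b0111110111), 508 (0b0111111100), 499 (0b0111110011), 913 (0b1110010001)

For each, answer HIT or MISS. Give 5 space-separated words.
vaddr=508: (3,7) not in TLB -> MISS, insert
vaddr=503: (3,7) in TLB -> HIT
vaddr=508: (3,7) in TLB -> HIT
vaddr=499: (3,7) in TLB -> HIT
vaddr=913: (7,1) not in TLB -> MISS, insert

Answer: MISS HIT HIT HIT MISS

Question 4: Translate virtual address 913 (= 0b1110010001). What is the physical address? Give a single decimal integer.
vaddr = 913 = 0b1110010001
Split: l1_idx=7, l2_idx=1, offset=1
L1[7] = 1
L2[1][1] = 78
paddr = 78 * 16 + 1 = 1249

Answer: 1249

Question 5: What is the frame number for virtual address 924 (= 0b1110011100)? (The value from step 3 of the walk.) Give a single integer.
Answer: 78

Derivation:
vaddr = 924: l1_idx=7, l2_idx=1
L1[7] = 1; L2[1][1] = 78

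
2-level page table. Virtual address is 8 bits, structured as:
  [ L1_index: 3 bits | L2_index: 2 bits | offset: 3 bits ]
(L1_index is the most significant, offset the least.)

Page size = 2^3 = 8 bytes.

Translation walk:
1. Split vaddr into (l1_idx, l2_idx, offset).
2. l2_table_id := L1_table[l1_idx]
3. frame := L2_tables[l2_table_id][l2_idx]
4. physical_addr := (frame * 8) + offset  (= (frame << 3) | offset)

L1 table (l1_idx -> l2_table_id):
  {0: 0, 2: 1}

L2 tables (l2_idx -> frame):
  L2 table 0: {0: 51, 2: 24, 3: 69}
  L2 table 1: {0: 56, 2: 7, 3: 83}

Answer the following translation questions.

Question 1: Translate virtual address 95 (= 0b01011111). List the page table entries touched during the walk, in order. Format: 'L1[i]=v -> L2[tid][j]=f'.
vaddr = 95 = 0b01011111
Split: l1_idx=2, l2_idx=3, offset=7

Answer: L1[2]=1 -> L2[1][3]=83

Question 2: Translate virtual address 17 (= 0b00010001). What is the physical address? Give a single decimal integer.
Answer: 193

Derivation:
vaddr = 17 = 0b00010001
Split: l1_idx=0, l2_idx=2, offset=1
L1[0] = 0
L2[0][2] = 24
paddr = 24 * 8 + 1 = 193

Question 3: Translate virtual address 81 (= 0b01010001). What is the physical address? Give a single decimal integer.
Answer: 57

Derivation:
vaddr = 81 = 0b01010001
Split: l1_idx=2, l2_idx=2, offset=1
L1[2] = 1
L2[1][2] = 7
paddr = 7 * 8 + 1 = 57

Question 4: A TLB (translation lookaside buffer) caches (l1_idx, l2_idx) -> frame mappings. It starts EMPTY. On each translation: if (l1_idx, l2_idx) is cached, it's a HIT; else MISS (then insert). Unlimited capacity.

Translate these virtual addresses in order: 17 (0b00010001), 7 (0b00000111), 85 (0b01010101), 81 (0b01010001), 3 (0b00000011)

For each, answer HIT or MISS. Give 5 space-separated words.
Answer: MISS MISS MISS HIT HIT

Derivation:
vaddr=17: (0,2) not in TLB -> MISS, insert
vaddr=7: (0,0) not in TLB -> MISS, insert
vaddr=85: (2,2) not in TLB -> MISS, insert
vaddr=81: (2,2) in TLB -> HIT
vaddr=3: (0,0) in TLB -> HIT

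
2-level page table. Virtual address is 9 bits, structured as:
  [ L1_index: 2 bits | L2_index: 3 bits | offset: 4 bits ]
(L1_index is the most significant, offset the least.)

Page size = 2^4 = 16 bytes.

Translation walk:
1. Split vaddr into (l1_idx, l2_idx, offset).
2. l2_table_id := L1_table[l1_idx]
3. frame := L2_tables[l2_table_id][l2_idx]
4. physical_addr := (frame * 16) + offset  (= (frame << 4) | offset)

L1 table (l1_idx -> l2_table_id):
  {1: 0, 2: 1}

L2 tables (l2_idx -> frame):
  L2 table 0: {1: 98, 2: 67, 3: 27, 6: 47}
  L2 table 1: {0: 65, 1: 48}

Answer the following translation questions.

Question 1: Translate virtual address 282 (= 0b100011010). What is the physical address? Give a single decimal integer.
Answer: 778

Derivation:
vaddr = 282 = 0b100011010
Split: l1_idx=2, l2_idx=1, offset=10
L1[2] = 1
L2[1][1] = 48
paddr = 48 * 16 + 10 = 778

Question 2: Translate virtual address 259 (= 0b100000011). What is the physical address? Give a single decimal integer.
vaddr = 259 = 0b100000011
Split: l1_idx=2, l2_idx=0, offset=3
L1[2] = 1
L2[1][0] = 65
paddr = 65 * 16 + 3 = 1043

Answer: 1043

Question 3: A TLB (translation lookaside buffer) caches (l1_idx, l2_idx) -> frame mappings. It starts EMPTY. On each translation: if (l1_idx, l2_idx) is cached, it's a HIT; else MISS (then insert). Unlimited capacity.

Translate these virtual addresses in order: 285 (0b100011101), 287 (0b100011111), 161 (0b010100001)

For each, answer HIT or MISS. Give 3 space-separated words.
Answer: MISS HIT MISS

Derivation:
vaddr=285: (2,1) not in TLB -> MISS, insert
vaddr=287: (2,1) in TLB -> HIT
vaddr=161: (1,2) not in TLB -> MISS, insert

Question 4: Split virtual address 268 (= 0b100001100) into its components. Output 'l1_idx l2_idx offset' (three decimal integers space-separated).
vaddr = 268 = 0b100001100
  top 2 bits -> l1_idx = 2
  next 3 bits -> l2_idx = 0
  bottom 4 bits -> offset = 12

Answer: 2 0 12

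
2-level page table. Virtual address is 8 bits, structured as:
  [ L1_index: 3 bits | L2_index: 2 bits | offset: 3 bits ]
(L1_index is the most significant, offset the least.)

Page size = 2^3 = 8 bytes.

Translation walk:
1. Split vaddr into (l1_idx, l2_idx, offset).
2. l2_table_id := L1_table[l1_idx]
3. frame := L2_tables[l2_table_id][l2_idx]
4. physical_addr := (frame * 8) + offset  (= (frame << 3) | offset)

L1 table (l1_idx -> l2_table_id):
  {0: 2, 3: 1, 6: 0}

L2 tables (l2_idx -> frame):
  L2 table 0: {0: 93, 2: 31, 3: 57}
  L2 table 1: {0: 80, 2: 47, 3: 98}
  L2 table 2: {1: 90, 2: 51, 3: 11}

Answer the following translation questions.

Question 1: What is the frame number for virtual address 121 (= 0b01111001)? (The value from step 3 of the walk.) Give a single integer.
vaddr = 121: l1_idx=3, l2_idx=3
L1[3] = 1; L2[1][3] = 98

Answer: 98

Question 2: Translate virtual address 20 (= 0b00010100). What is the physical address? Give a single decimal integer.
vaddr = 20 = 0b00010100
Split: l1_idx=0, l2_idx=2, offset=4
L1[0] = 2
L2[2][2] = 51
paddr = 51 * 8 + 4 = 412

Answer: 412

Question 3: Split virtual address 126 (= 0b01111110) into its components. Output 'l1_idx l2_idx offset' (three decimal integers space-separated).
Answer: 3 3 6

Derivation:
vaddr = 126 = 0b01111110
  top 3 bits -> l1_idx = 3
  next 2 bits -> l2_idx = 3
  bottom 3 bits -> offset = 6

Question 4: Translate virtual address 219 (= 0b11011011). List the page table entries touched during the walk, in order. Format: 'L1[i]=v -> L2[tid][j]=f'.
vaddr = 219 = 0b11011011
Split: l1_idx=6, l2_idx=3, offset=3

Answer: L1[6]=0 -> L2[0][3]=57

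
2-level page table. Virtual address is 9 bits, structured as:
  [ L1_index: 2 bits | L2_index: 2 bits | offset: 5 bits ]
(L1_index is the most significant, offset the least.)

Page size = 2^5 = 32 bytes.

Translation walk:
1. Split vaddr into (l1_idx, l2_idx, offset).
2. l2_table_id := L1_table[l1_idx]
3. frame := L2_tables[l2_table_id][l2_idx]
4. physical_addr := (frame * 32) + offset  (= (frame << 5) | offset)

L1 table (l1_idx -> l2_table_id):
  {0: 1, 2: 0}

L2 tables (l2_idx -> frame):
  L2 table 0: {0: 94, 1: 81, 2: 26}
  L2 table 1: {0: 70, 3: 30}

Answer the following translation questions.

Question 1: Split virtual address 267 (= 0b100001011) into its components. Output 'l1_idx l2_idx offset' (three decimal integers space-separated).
Answer: 2 0 11

Derivation:
vaddr = 267 = 0b100001011
  top 2 bits -> l1_idx = 2
  next 2 bits -> l2_idx = 0
  bottom 5 bits -> offset = 11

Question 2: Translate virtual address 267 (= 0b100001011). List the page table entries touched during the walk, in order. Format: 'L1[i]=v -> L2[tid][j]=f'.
vaddr = 267 = 0b100001011
Split: l1_idx=2, l2_idx=0, offset=11

Answer: L1[2]=0 -> L2[0][0]=94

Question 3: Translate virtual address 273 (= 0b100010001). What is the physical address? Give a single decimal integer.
vaddr = 273 = 0b100010001
Split: l1_idx=2, l2_idx=0, offset=17
L1[2] = 0
L2[0][0] = 94
paddr = 94 * 32 + 17 = 3025

Answer: 3025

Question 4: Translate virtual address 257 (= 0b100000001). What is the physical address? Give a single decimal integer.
vaddr = 257 = 0b100000001
Split: l1_idx=2, l2_idx=0, offset=1
L1[2] = 0
L2[0][0] = 94
paddr = 94 * 32 + 1 = 3009

Answer: 3009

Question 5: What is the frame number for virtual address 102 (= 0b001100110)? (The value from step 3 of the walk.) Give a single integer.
vaddr = 102: l1_idx=0, l2_idx=3
L1[0] = 1; L2[1][3] = 30

Answer: 30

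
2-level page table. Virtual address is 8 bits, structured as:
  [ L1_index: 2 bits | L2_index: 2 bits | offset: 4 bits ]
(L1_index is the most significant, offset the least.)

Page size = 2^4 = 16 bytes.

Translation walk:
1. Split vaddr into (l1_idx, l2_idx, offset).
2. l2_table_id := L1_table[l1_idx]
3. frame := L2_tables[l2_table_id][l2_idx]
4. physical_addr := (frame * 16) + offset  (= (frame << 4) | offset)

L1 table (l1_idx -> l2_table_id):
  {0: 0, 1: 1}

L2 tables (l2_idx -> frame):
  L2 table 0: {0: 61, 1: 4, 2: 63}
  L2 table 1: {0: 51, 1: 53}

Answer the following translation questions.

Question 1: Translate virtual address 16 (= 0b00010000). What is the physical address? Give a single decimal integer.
Answer: 64

Derivation:
vaddr = 16 = 0b00010000
Split: l1_idx=0, l2_idx=1, offset=0
L1[0] = 0
L2[0][1] = 4
paddr = 4 * 16 + 0 = 64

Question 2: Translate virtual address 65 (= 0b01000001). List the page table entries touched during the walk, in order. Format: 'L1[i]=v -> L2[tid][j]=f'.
Answer: L1[1]=1 -> L2[1][0]=51

Derivation:
vaddr = 65 = 0b01000001
Split: l1_idx=1, l2_idx=0, offset=1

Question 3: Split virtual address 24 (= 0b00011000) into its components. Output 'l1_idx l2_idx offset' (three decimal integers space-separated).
vaddr = 24 = 0b00011000
  top 2 bits -> l1_idx = 0
  next 2 bits -> l2_idx = 1
  bottom 4 bits -> offset = 8

Answer: 0 1 8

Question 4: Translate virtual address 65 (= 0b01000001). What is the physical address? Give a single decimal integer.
Answer: 817

Derivation:
vaddr = 65 = 0b01000001
Split: l1_idx=1, l2_idx=0, offset=1
L1[1] = 1
L2[1][0] = 51
paddr = 51 * 16 + 1 = 817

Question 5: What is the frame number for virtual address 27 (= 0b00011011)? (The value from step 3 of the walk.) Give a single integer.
vaddr = 27: l1_idx=0, l2_idx=1
L1[0] = 0; L2[0][1] = 4

Answer: 4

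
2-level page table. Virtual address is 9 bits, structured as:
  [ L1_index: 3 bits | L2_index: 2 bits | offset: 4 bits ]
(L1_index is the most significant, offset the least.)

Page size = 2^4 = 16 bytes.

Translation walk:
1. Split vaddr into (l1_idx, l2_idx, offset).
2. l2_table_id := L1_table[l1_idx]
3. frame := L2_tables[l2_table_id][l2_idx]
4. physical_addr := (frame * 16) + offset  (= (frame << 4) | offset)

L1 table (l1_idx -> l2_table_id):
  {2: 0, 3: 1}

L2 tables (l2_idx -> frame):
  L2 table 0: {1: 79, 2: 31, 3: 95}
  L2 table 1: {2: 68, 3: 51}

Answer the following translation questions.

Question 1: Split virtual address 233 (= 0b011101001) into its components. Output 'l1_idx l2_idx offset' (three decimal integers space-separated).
Answer: 3 2 9

Derivation:
vaddr = 233 = 0b011101001
  top 3 bits -> l1_idx = 3
  next 2 bits -> l2_idx = 2
  bottom 4 bits -> offset = 9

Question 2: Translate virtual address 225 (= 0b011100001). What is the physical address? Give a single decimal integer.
Answer: 1089

Derivation:
vaddr = 225 = 0b011100001
Split: l1_idx=3, l2_idx=2, offset=1
L1[3] = 1
L2[1][2] = 68
paddr = 68 * 16 + 1 = 1089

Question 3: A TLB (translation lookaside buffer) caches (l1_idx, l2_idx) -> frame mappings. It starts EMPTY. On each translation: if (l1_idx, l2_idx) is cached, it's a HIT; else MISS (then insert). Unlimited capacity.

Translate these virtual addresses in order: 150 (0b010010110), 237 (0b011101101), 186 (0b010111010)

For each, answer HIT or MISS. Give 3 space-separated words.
Answer: MISS MISS MISS

Derivation:
vaddr=150: (2,1) not in TLB -> MISS, insert
vaddr=237: (3,2) not in TLB -> MISS, insert
vaddr=186: (2,3) not in TLB -> MISS, insert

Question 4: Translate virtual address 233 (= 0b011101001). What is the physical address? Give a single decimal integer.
Answer: 1097

Derivation:
vaddr = 233 = 0b011101001
Split: l1_idx=3, l2_idx=2, offset=9
L1[3] = 1
L2[1][2] = 68
paddr = 68 * 16 + 9 = 1097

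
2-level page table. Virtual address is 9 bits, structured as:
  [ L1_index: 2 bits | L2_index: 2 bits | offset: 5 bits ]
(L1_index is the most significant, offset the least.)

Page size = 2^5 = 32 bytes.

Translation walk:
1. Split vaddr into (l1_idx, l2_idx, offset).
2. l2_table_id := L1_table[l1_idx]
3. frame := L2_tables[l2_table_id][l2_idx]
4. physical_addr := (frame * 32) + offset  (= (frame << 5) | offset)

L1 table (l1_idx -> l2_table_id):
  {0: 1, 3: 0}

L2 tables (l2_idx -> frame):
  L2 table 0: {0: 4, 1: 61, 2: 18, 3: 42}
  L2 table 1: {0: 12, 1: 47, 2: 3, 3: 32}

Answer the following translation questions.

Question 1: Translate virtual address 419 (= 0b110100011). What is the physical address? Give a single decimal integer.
vaddr = 419 = 0b110100011
Split: l1_idx=3, l2_idx=1, offset=3
L1[3] = 0
L2[0][1] = 61
paddr = 61 * 32 + 3 = 1955

Answer: 1955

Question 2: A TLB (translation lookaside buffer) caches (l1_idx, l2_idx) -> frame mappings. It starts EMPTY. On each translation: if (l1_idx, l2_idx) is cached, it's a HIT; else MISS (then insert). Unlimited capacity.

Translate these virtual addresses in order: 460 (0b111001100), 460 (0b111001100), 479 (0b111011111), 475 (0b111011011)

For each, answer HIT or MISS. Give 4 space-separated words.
Answer: MISS HIT HIT HIT

Derivation:
vaddr=460: (3,2) not in TLB -> MISS, insert
vaddr=460: (3,2) in TLB -> HIT
vaddr=479: (3,2) in TLB -> HIT
vaddr=475: (3,2) in TLB -> HIT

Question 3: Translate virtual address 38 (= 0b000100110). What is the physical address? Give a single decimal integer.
vaddr = 38 = 0b000100110
Split: l1_idx=0, l2_idx=1, offset=6
L1[0] = 1
L2[1][1] = 47
paddr = 47 * 32 + 6 = 1510

Answer: 1510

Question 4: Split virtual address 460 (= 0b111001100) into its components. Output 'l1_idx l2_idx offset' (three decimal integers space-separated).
vaddr = 460 = 0b111001100
  top 2 bits -> l1_idx = 3
  next 2 bits -> l2_idx = 2
  bottom 5 bits -> offset = 12

Answer: 3 2 12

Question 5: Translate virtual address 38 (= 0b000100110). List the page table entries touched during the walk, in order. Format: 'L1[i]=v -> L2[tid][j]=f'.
Answer: L1[0]=1 -> L2[1][1]=47

Derivation:
vaddr = 38 = 0b000100110
Split: l1_idx=0, l2_idx=1, offset=6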